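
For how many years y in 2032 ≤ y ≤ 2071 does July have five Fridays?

18

July has 31 days; it has five Fridays when Friday falls among the first (month-length − 28) days — i.e. when July 1 is one of Friday/Thursday/Wednesday.
July 1 by year: 2032:Thu✓ 2033:Fri✓ 2034:Sat 2035:Sun 2036:Tue 2037:Wed✓ 2038:Thu✓ 2039:Fri✓ 2040:Sun 2041:Mon 2042:Tue 2043:Wed✓ 2044:Fri✓ 2045:Sat 2046:Sun …(10 more)… 2057:Sun 2058:Mon 2059:Tue 2060:Thu✓ 2061:Fri✓ 2062:Sat 2063:Sun 2064:Tue 2065:Wed✓ 2066:Thu✓ 2067:Fri✓ 2068:Sun 2069:Mon 2070:Tue 2071:Wed✓
Years with five Fridays: 2032, 2033, 2037, 2038, 2039, 2043, 2044, 2048, 2049, 2050, 2054, 2055, 2060, 2061, 2065, 2066, 2067, 2071 → 18.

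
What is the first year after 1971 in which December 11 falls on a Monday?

From one year to the next, a fixed date's weekday advances by 1, or by 2 when a Feb 29 lies between the two dates.
1971: December 11 is Saturday.
1972: Monday (+2)
December 11 falls on a Monday in 1972.

1972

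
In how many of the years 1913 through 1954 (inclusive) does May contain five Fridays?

18

May has 31 days; it has five Fridays when Friday falls among the first (month-length − 28) days — i.e. when May 1 is one of Friday/Thursday/Wednesday.
May 1 by year: 1913:Thu✓ 1914:Fri✓ 1915:Sat 1916:Mon 1917:Tue 1918:Wed✓ 1919:Thu✓ 1920:Sat 1921:Sun 1922:Mon 1923:Tue 1924:Thu✓ 1925:Fri✓ 1926:Sat 1927:Sun …(12 more)… 1940:Wed✓ 1941:Thu✓ 1942:Fri✓ 1943:Sat 1944:Mon 1945:Tue 1946:Wed✓ 1947:Thu✓ 1948:Sat 1949:Sun 1950:Mon 1951:Tue 1952:Thu✓ 1953:Fri✓ 1954:Sat
Years with five Fridays: 1913, 1914, 1918, 1919, 1924, 1925, 1929, 1930, 1931, 1935, 1936, 1940, 1941, 1942, 1946, 1947, 1952, 1953 → 18.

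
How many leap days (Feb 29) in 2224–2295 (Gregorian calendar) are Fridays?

Leap years in 2224–2295: 18 of them.
Feb 29 weekday advances by 5 (mod 7) from one leap year to the next four years later (or differs when a century non-leap intervenes).
Leap-day weekdays: 2224:Sun 2228:Fri✓ 2232:Wed 2236:Mon 2240:Sat 2244:Thu 2248:Tue 2252:Sun 2256:Fri✓ 2260:Wed 2264:Mon 2268:Sat 2272:Thu 2276:Tue 2280:Sun 2284:Fri✓ 2288:Wed 2292:Mon
Friday: 2228, 2256, 2284 → 3.

3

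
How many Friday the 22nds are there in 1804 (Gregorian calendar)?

1

Check the 22nd of each month of 1804: Jan 22: Sun, Feb 22: Wed, Mar 22: Thu, Apr 22: Sun, May 22: Tue, Jun 22: Fri, Jul 22: Sun, Aug 22: Wed, Sep 22: Sat, Oct 22: Mon, Nov 22: Thu, Dec 22: Sat.
Friday occurs in June — 1 month.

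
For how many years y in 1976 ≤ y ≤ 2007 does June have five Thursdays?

10

June has 30 days; it has five Thursdays when Thursday falls among the first (month-length − 28) days — i.e. when June 1 is one of Thursday/Wednesday.
June 1 by year: 1976:Tue 1977:Wed✓ 1978:Thu✓ 1979:Fri 1980:Sun 1981:Mon 1982:Tue 1983:Wed✓ 1984:Fri 1985:Sat 1986:Sun 1987:Mon 1988:Wed✓ 1989:Thu✓ 1990:Fri 1991:Sat 1992:Mon 1993:Tue 1994:Wed✓ 1995:Thu✓ 1996:Sat 1997:Sun 1998:Mon 1999:Tue 2000:Thu✓ 2001:Fri 2002:Sat 2003:Sun 2004:Tue 2005:Wed✓ 2006:Thu✓ 2007:Fri
Years with five Thursdays: 1977, 1978, 1983, 1988, 1989, 1994, 1995, 2000, 2005, 2006 → 10.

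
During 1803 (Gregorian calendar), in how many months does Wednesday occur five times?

A month of length L has five Wednesdays iff its first Wednesday is on day ≤ L−28 (so day 1–3 in a 31-day month, 1–2 in a 30-day month, day 1 in a leap February).
Checking each month of 1803: Jan starts Sat (31d); Feb starts Tue (28d); Mar starts Tue (31d) ✓; Apr starts Fri (30d); May starts Sun (31d); Jun starts Wed (30d) ✓; Jul starts Fri (31d); Aug starts Mon (31d) ✓; Sep starts Thu (30d); Oct starts Sat (31d); Nov starts Tue (30d) ✓; Dec starts Thu (31d).
Five-Wednesday months: March, June, August, November → 4.

4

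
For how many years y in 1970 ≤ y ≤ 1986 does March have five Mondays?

March has 31 days; it has five Mondays when Monday falls among the first (month-length − 28) days — i.e. when March 1 is one of Monday/Sunday/Saturday.
March 1 by year: 1970:Sun✓ 1971:Mon✓ 1972:Wed 1973:Thu 1974:Fri 1975:Sat✓ 1976:Mon✓ 1977:Tue 1978:Wed 1979:Thu 1980:Sat✓ 1981:Sun✓ 1982:Mon✓ 1983:Tue 1984:Thu 1985:Fri 1986:Sat✓
Years with five Mondays: 1970, 1971, 1975, 1976, 1980, 1981, 1982, 1986 → 8.

8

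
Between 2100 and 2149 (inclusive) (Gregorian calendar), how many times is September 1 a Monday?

Track September 1's weekday year by year (advancing +1, or +2 across a Feb 29):
  2100: Wed  2101: Thu (+1)  2102: Fri (+1)  2103: Sat (+1)  2104: Mon (+2) ✓
  2105: Tue (+1)  2106: Wed (+1)  2107: Thu (+1)  2108: Sat (+2)  2109: Sun (+1)
  2110: Mon (+1) ✓  2111: Tue (+1)  2112: Thu (+2)  2113: Fri (+1)  … (22 more years) …
  2136: Sat (+2)  2137: Sun (+1)  2138: Mon (+1) ✓  2139: Tue (+1)  2140: Thu (+2)
  2141: Fri (+1)  2142: Sat (+1)  2143: Sun (+1)  2144: Tue (+2)  2145: Wed (+1)
  2146: Thu (+1)  2147: Fri (+1)  2148: Sun (+2)  2149: Mon (+1) ✓
Monday years: 2104, 2110, 2121, 2127, 2132, 2138, 2149 — 7 in total.

7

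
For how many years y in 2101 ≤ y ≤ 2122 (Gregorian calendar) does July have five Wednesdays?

July has 31 days; it has five Wednesdays when Wednesday falls among the first (month-length − 28) days — i.e. when July 1 is one of Wednesday/Tuesday/Monday.
July 1 by year: 2101:Fri 2102:Sat 2103:Sun 2104:Tue✓ 2105:Wed✓ 2106:Thu 2107:Fri 2108:Sun 2109:Mon✓ 2110:Tue✓ 2111:Wed✓ 2112:Fri 2113:Sat 2114:Sun 2115:Mon✓ 2116:Wed✓ 2117:Thu 2118:Fri 2119:Sat 2120:Mon✓ 2121:Tue✓ 2122:Wed✓
Years with five Wednesdays: 2104, 2105, 2109, 2110, 2111, 2115, 2116, 2120, 2121, 2122 → 10.

10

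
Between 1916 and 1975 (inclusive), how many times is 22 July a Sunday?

Track 22 July's weekday year by year (advancing +1, or +2 across a Feb 29):
  1916: Sat  1917: Sun (+1) ✓  1918: Mon (+1)  1919: Tue (+1)  1920: Thu (+2)
  1921: Fri (+1)  1922: Sat (+1)  1923: Sun (+1) ✓  1924: Tue (+2)  1925: Wed (+1)
  1926: Thu (+1)  1927: Fri (+1)  1928: Sun (+2) ✓  1929: Mon (+1)  … (32 more years) …
  1962: Sun (+1) ✓  1963: Mon (+1)  1964: Wed (+2)  1965: Thu (+1)  1966: Fri (+1)
  1967: Sat (+1)  1968: Mon (+2)  1969: Tue (+1)  1970: Wed (+1)  1971: Thu (+1)
  1972: Sat (+2)  1973: Sun (+1) ✓  1974: Mon (+1)  1975: Tue (+1)
Sunday years: 1917, 1923, 1928, 1934, 1945, 1951, 1956, 1962, 1973 — 9 in total.

9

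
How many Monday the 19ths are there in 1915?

Check the 19th of each month of 1915: Jan 19: Tue, Feb 19: Fri, Mar 19: Fri, Apr 19: Mon, May 19: Wed, Jun 19: Sat, Jul 19: Mon, Aug 19: Thu, Sep 19: Sun, Oct 19: Tue, Nov 19: Fri, Dec 19: Sun.
Monday occurs in April, July — 2 months.

2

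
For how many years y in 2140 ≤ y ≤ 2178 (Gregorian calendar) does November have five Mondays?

11

November has 30 days; it has five Mondays when Monday falls among the first (month-length − 28) days — i.e. when November 1 is one of Monday/Sunday.
November 1 by year: 2140:Tue 2141:Wed 2142:Thu 2143:Fri 2144:Sun✓ 2145:Mon✓ 2146:Tue 2147:Wed 2148:Fri 2149:Sat 2150:Sun✓ 2151:Mon✓ 2152:Wed 2153:Thu 2154:Fri …(9 more)… 2164:Thu 2165:Fri 2166:Sat 2167:Sun✓ 2168:Tue 2169:Wed 2170:Thu 2171:Fri 2172:Sun✓ 2173:Mon✓ 2174:Tue 2175:Wed 2176:Fri 2177:Sat 2178:Sun✓
Years with five Mondays: 2144, 2145, 2150, 2151, 2156, 2161, 2162, 2167, 2172, 2173, 2178 → 11.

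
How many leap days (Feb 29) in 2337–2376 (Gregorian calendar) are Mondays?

Leap years in 2337–2376: 10 of them.
Feb 29 weekday advances by 5 (mod 7) from one leap year to the next four years later (or differs when a century non-leap intervenes).
Leap-day weekdays: 2340:Thu 2344:Tue 2348:Sun 2352:Fri 2356:Wed 2360:Mon✓ 2364:Sat 2368:Thu 2372:Tue 2376:Sun
Monday: 2360 → 1.

1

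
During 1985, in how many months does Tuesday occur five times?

5

A month of length L has five Tuesdays iff its first Tuesday is on day ≤ L−28 (so day 1–3 in a 31-day month, 1–2 in a 30-day month, day 1 in a leap February).
Checking each month of 1985: Jan starts Tue (31d) ✓; Feb starts Fri (28d); Mar starts Fri (31d); Apr starts Mon (30d) ✓; May starts Wed (31d); Jun starts Sat (30d); Jul starts Mon (31d) ✓; Aug starts Thu (31d); Sep starts Sun (30d); Oct starts Tue (31d) ✓; Nov starts Fri (30d); Dec starts Sun (31d) ✓.
Five-Tuesday months: January, April, July, October, December → 5.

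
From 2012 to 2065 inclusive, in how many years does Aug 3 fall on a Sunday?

Track Aug 3's weekday year by year (advancing +1, or +2 across a Feb 29):
  2012: Fri  2013: Sat (+1)  2014: Sun (+1) ✓  2015: Mon (+1)  2016: Wed (+2)
  2017: Thu (+1)  2018: Fri (+1)  2019: Sat (+1)  2020: Mon (+2)  2021: Tue (+1)
  2022: Wed (+1)  2023: Thu (+1)  2024: Sat (+2)  2025: Sun (+1) ✓  … (26 more years) …
  2052: Sat (+2)  2053: Sun (+1) ✓  2054: Mon (+1)  2055: Tue (+1)  2056: Thu (+2)
  2057: Fri (+1)  2058: Sat (+1)  2059: Sun (+1) ✓  2060: Tue (+2)  2061: Wed (+1)
  2062: Thu (+1)  2063: Fri (+1)  2064: Sun (+2) ✓  2065: Mon (+1)
Sunday years: 2014, 2025, 2031, 2036, 2042, 2053, 2059, 2064 — 8 in total.

8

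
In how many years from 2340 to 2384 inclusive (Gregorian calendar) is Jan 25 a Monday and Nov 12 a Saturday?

1

Check each year's weekday for Jan 25 and Nov 12:
  2340: Thu/Tue  2341: Sat/Wed  2342: Sun/Thu  2343: Mon/Fri  2344: Tue/Sun  2345: Thu/Mon  2346: Fri/Tue  2347: Sat/Wed  2348: Sun/Fri  2349: Tue/Sat  2350: Wed/Sun  2351: Thu/Mon  2352: Fri/Wed  2353: Sun/Thu  …(17 more)…  2371: Mon/Fri  2372: Tue/Sun  2373: Thu/Mon  2374: Fri/Tue  2375: Sat/Wed  2376: Sun/Fri  2377: Tue/Sat  2378: Wed/Sun  2379: Thu/Mon  2380: Fri/Wed  2381: Sun/Thu  2382: Mon/Fri  2383: Tue/Sat  2384: Wed/Mon
Both conditions hold in: 2360 — 1.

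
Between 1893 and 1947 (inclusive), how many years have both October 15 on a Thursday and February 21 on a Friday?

3

Check each year's weekday for October 15 and February 21:
  1893: Sun/Tue  1894: Mon/Wed  1895: Tue/Thu  1896: Thu/Fri ✓  1897: Fri/Sun  1898: Sat/Mon  1899: Sun/Tue  1900: Mon/Wed  1901: Tue/Thu  1902: Wed/Fri  1903: Thu/Sat  1904: Sat/Sun  1905: Sun/Tue  1906: Mon/Wed  …(27 more)…  1934: Mon/Wed  1935: Tue/Thu  1936: Thu/Fri ✓  1937: Fri/Sun  1938: Sat/Mon  1939: Sun/Tue  1940: Tue/Wed  1941: Wed/Fri  1942: Thu/Sat  1943: Fri/Sun  1944: Sun/Mon  1945: Mon/Wed  1946: Tue/Thu  1947: Wed/Fri
Both conditions hold in: 1896, 1908, 1936 — 3.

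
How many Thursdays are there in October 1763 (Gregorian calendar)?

October 1763 has 31 days and begins on Saturday.
The first Thursday is October 6.
Thursdays fall on 6, 13, 20, 27 — that's 4.

4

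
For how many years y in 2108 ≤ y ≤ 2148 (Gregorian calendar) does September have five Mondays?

12

September has 30 days; it has five Mondays when Monday falls among the first (month-length − 28) days — i.e. when September 1 is one of Monday/Sunday.
September 1 by year: 2108:Sat 2109:Sun✓ 2110:Mon✓ 2111:Tue 2112:Thu 2113:Fri 2114:Sat 2115:Sun✓ 2116:Tue 2117:Wed 2118:Thu 2119:Fri 2120:Sun✓ 2121:Mon✓ 2122:Tue …(11 more)… 2134:Wed 2135:Thu 2136:Sat 2137:Sun✓ 2138:Mon✓ 2139:Tue 2140:Thu 2141:Fri 2142:Sat 2143:Sun✓ 2144:Tue 2145:Wed 2146:Thu 2147:Fri 2148:Sun✓
Years with five Mondays: 2109, 2110, 2115, 2120, 2121, 2126, 2127, 2132, 2137, 2138, 2143, 2148 → 12.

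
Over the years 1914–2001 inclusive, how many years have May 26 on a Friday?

Track May 26's weekday year by year (advancing +1, or +2 across a Feb 29):
  1914: Tue  1915: Wed (+1)  1916: Fri (+2) ✓  1917: Sat (+1)  1918: Sun (+1)
  1919: Mon (+1)  1920: Wed (+2)  1921: Thu (+1)  1922: Fri (+1) ✓  1923: Sat (+1)
  1924: Mon (+2)  1925: Tue (+1)  1926: Wed (+1)  1927: Thu (+1)  … (60 more years) …
  1988: Thu (+2)  1989: Fri (+1) ✓  1990: Sat (+1)  1991: Sun (+1)  1992: Tue (+2)
  1993: Wed (+1)  1994: Thu (+1)  1995: Fri (+1) ✓  1996: Sun (+2)  1997: Mon (+1)
  1998: Tue (+1)  1999: Wed (+1)  2000: Fri (+2) ✓  2001: Sat (+1)
Friday years: 1916, 1922, 1933, 1939, 1944, 1950, 1961, 1967, 1972, 1978, 1989, 1995, 2000 — 13 in total.

13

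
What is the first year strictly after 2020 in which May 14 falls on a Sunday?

2023

From one year to the next, a fixed date's weekday advances by 1, or by 2 when a Feb 29 lies between the two dates.
2020: May 14 is Thursday.
2021: Friday (+1)
2022: Saturday (+1)
2023: Sunday (+1)
May 14 falls on a Sunday in 2023.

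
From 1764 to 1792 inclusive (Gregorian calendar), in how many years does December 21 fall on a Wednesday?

4

Track December 21's weekday year by year (advancing +1, or +2 across a Feb 29):
  1764: Fri  1765: Sat (+1)  1766: Sun (+1)  1767: Mon (+1)  1768: Wed (+2) ✓
  1769: Thu (+1)  1770: Fri (+1)  1771: Sat (+1)  1772: Mon (+2)  1773: Tue (+1)
  1774: Wed (+1) ✓  1775: Thu (+1)  1776: Sat (+2)  1777: Sun (+1)  1778: Mon (+1)
  1779: Tue (+1)  1780: Thu (+2)  1781: Fri (+1)  1782: Sat (+1)  1783: Sun (+1)
  1784: Tue (+2)  1785: Wed (+1) ✓  1786: Thu (+1)  1787: Fri (+1)  1788: Sun (+2)
  1789: Mon (+1)  1790: Tue (+1)  1791: Wed (+1) ✓  1792: Fri (+2)
Wednesday years: 1768, 1774, 1785, 1791 — 4 in total.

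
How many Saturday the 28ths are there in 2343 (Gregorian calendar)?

1

Check the 28th of each month of 2343: Jan 28: Thu, Feb 28: Sun, Mar 28: Sun, Apr 28: Wed, May 28: Fri, Jun 28: Mon, Jul 28: Wed, Aug 28: Sat, Sep 28: Tue, Oct 28: Thu, Nov 28: Sun, Dec 28: Tue.
Saturday occurs in August — 1 month.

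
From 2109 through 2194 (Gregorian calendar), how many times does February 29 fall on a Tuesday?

Leap years in 2109–2194: 21 of them.
Feb 29 weekday advances by 5 (mod 7) from one leap year to the next four years later (or differs when a century non-leap intervenes).
Leap-day weekdays: 2112:Mon 2116:Sat 2120:Thu 2124:Tue✓ 2128:Sun 2132:Fri 2136:Wed 2140:Mon 2144:Sat 2148:Thu 2152:Tue✓ 2156:Sun 2160:Fri 2164:Wed 2168:Mon 2172:Sat 2176:Thu 2180:Tue✓ 2184:Sun 2188:Fri 2192:Wed
Tuesday: 2124, 2152, 2180 → 3.

3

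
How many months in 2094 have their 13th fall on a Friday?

Check the 13th of each month of 2094: Jan 13: Wed, Feb 13: Sat, Mar 13: Sat, Apr 13: Tue, May 13: Thu, Jun 13: Sun, Jul 13: Tue, Aug 13: Fri, Sep 13: Mon, Oct 13: Wed, Nov 13: Sat, Dec 13: Mon.
Friday occurs in August — 1 month.

1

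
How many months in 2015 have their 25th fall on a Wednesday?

3

Check the 25th of each month of 2015: Jan 25: Sun, Feb 25: Wed, Mar 25: Wed, Apr 25: Sat, May 25: Mon, Jun 25: Thu, Jul 25: Sat, Aug 25: Tue, Sep 25: Fri, Oct 25: Sun, Nov 25: Wed, Dec 25: Fri.
Wednesday occurs in February, March, November — 3 months.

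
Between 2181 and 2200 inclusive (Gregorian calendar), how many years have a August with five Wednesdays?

9

August has 31 days; it has five Wednesdays when Wednesday falls among the first (month-length − 28) days — i.e. when August 1 is one of Wednesday/Tuesday/Monday.
August 1 by year: 2181:Wed✓ 2182:Thu 2183:Fri 2184:Sun 2185:Mon✓ 2186:Tue✓ 2187:Wed✓ 2188:Fri 2189:Sat 2190:Sun 2191:Mon✓ 2192:Wed✓ 2193:Thu 2194:Fri 2195:Sat 2196:Mon✓ 2197:Tue✓ 2198:Wed✓ 2199:Thu 2200:Fri
Years with five Wednesdays: 2181, 2185, 2186, 2187, 2191, 2192, 2196, 2197, 2198 → 9.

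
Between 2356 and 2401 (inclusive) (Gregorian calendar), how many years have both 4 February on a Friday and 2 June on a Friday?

Check each year's weekday for 4 February and 2 June:
  2356: Sat/Sat  2357: Mon/Sun  2358: Tue/Mon  2359: Wed/Tue  2360: Thu/Thu  2361: Sat/Fri  2362: Sun/Sat  2363: Mon/Sun  2364: Tue/Tue  2365: Thu/Wed  2366: Fri/Thu  2367: Sat/Fri  2368: Sun/Sun  2369: Tue/Mon  …(18 more)…  2388: Thu/Thu  2389: Sat/Fri  2390: Sun/Sat  2391: Mon/Sun  2392: Tue/Tue  2393: Thu/Wed  2394: Fri/Thu  2395: Sat/Fri  2396: Sun/Sun  2397: Tue/Mon  2398: Wed/Tue  2399: Thu/Wed  2400: Fri/Fri ✓  2401: Sun/Sat
Both conditions hold in: 2372, 2400 — 2.

2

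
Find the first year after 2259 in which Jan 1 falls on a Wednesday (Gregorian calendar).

Jan 1 advances by 2 weekdays after a leap year and by 1 after a common year.
2259: Jan 1 is Saturday.
2260: Sunday (leap)
2261: Tuesday
2262: Wednesday
2262 begins on a Wednesday

2262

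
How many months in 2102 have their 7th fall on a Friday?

Check the 7th of each month of 2102: Jan 7: Sat, Feb 7: Tue, Mar 7: Tue, Apr 7: Fri, May 7: Sun, Jun 7: Wed, Jul 7: Fri, Aug 7: Mon, Sep 7: Thu, Oct 7: Sat, Nov 7: Tue, Dec 7: Thu.
Friday occurs in April, July — 2 months.

2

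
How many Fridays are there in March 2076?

March 2076 has 31 days and begins on Sunday.
The first Friday is March 6.
Fridays fall on 6, 13, 20, 27 — that's 4.

4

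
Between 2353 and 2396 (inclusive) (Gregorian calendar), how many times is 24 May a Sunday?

7

Track 24 May's weekday year by year (advancing +1, or +2 across a Feb 29):
  2353: Sun ✓  2354: Mon (+1)  2355: Tue (+1)  2356: Thu (+2)  2357: Fri (+1)
  2358: Sat (+1)  2359: Sun (+1) ✓  2360: Tue (+2)  2361: Wed (+1)  2362: Thu (+1)
  2363: Fri (+1)  2364: Sun (+2) ✓  2365: Mon (+1)  2366: Tue (+1)  … (16 more years) …
  2383: Tue (+1)  2384: Thu (+2)  2385: Fri (+1)  2386: Sat (+1)  2387: Sun (+1) ✓
  2388: Tue (+2)  2389: Wed (+1)  2390: Thu (+1)  2391: Fri (+1)  2392: Sun (+2) ✓
  2393: Mon (+1)  2394: Tue (+1)  2395: Wed (+1)  2396: Fri (+2)
Sunday years: 2353, 2359, 2364, 2370, 2381, 2387, 2392 — 7 in total.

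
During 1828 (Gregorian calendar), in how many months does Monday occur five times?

4

A month of length L has five Mondays iff its first Monday is on day ≤ L−28 (so day 1–3 in a 31-day month, 1–2 in a 30-day month, day 1 in a leap February).
Checking each month of 1828: Jan starts Tue (31d); Feb starts Fri (29d); Mar starts Sat (31d) ✓; Apr starts Tue (30d); May starts Thu (31d); Jun starts Sun (30d) ✓; Jul starts Tue (31d); Aug starts Fri (31d); Sep starts Mon (30d) ✓; Oct starts Wed (31d); Nov starts Sat (30d); Dec starts Mon (31d) ✓.
Five-Monday months: March, June, September, December → 4.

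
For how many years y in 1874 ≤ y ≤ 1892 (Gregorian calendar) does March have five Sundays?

8

March has 31 days; it has five Sundays when Sunday falls among the first (month-length − 28) days — i.e. when March 1 is one of Sunday/Saturday/Friday.
March 1 by year: 1874:Sun✓ 1875:Mon 1876:Wed 1877:Thu 1878:Fri✓ 1879:Sat✓ 1880:Mon 1881:Tue 1882:Wed 1883:Thu 1884:Sat✓ 1885:Sun✓ 1886:Mon 1887:Tue 1888:Thu 1889:Fri✓ 1890:Sat✓ 1891:Sun✓ 1892:Tue
Years with five Sundays: 1874, 1878, 1879, 1884, 1885, 1889, 1890, 1891 → 8.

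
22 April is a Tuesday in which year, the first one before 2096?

2092

From one year to the next, a fixed date's weekday advances by 1, or by 2 when a Feb 29 lies between the two dates.
2096: April 22 is Sunday.
2095: Friday (−2)
2094: Thursday (−1)
2093: Wednesday (−1)
2092: Tuesday (−1)
22 April falls on a Tuesday in 2092.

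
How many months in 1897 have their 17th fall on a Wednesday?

3

Check the 17th of each month of 1897: Jan 17: Sun, Feb 17: Wed, Mar 17: Wed, Apr 17: Sat, May 17: Mon, Jun 17: Thu, Jul 17: Sat, Aug 17: Tue, Sep 17: Fri, Oct 17: Sun, Nov 17: Wed, Dec 17: Fri.
Wednesday occurs in February, March, November — 3 months.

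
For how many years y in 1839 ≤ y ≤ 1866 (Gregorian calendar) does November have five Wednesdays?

8

November has 30 days; it has five Wednesdays when Wednesday falls among the first (month-length − 28) days — i.e. when November 1 is one of Wednesday/Tuesday.
November 1 by year: 1839:Fri 1840:Sun 1841:Mon 1842:Tue✓ 1843:Wed✓ 1844:Fri 1845:Sat 1846:Sun 1847:Mon 1848:Wed✓ 1849:Thu 1850:Fri 1851:Sat 1852:Mon 1853:Tue✓ 1854:Wed✓ 1855:Thu 1856:Sat 1857:Sun 1858:Mon 1859:Tue✓ 1860:Thu 1861:Fri 1862:Sat 1863:Sun 1864:Tue✓ 1865:Wed✓ 1866:Thu
Years with five Wednesdays: 1842, 1843, 1848, 1853, 1854, 1859, 1864, 1865 → 8.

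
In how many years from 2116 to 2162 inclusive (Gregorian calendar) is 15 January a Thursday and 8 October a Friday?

Check each year's weekday for 15 January and 8 October:
  2116: Wed/Thu  2117: Fri/Fri  2118: Sat/Sat  2119: Sun/Sun  2120: Mon/Tue  2121: Wed/Wed  2122: Thu/Thu  2123: Fri/Fri  2124: Sat/Sun  2125: Mon/Mon  2126: Tue/Tue  2127: Wed/Wed  2128: Thu/Fri ✓  2129: Sat/Sat  …(19 more)…  2149: Wed/Wed  2150: Thu/Thu  2151: Fri/Fri  2152: Sat/Sun  2153: Mon/Mon  2154: Tue/Tue  2155: Wed/Wed  2156: Thu/Fri ✓  2157: Sat/Sat  2158: Sun/Sun  2159: Mon/Mon  2160: Tue/Wed  2161: Thu/Thu  2162: Fri/Fri
Both conditions hold in: 2128, 2156 — 2.

2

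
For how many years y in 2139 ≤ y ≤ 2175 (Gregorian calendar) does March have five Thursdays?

17

March has 31 days; it has five Thursdays when Thursday falls among the first (month-length − 28) days — i.e. when March 1 is one of Thursday/Wednesday/Tuesday.
March 1 by year: 2139:Sun 2140:Tue✓ 2141:Wed✓ 2142:Thu✓ 2143:Fri 2144:Sun 2145:Mon 2146:Tue✓ 2147:Wed✓ 2148:Fri 2149:Sat 2150:Sun 2151:Mon 2152:Wed✓ 2153:Thu✓ …(7 more)… 2161:Sun 2162:Mon 2163:Tue✓ 2164:Thu✓ 2165:Fri 2166:Sat 2167:Sun 2168:Tue✓ 2169:Wed✓ 2170:Thu✓ 2171:Fri 2172:Sun 2173:Mon 2174:Tue✓ 2175:Wed✓
Years with five Thursdays: 2140, 2141, 2142, 2146, 2147, 2152, 2153, 2157, 2158, 2159, 2163, 2164, 2168, 2169, 2170, 2174, 2175 → 17.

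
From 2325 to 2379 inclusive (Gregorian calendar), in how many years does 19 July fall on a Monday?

Track 19 July's weekday year by year (advancing +1, or +2 across a Feb 29):
  2325: Sun  2326: Mon (+1) ✓  2327: Tue (+1)  2328: Thu (+2)  2329: Fri (+1)
  2330: Sat (+1)  2331: Sun (+1)  2332: Tue (+2)  2333: Wed (+1)  2334: Thu (+1)
  2335: Fri (+1)  2336: Sun (+2)  2337: Mon (+1) ✓  2338: Tue (+1)  … (27 more years) …
  2366: Tue (+1)  2367: Wed (+1)  2368: Fri (+2)  2369: Sat (+1)  2370: Sun (+1)
  2371: Mon (+1) ✓  2372: Wed (+2)  2373: Thu (+1)  2374: Fri (+1)  2375: Sat (+1)
  2376: Mon (+2) ✓  2377: Tue (+1)  2378: Wed (+1)  2379: Thu (+1)
Monday years: 2326, 2337, 2343, 2348, 2354, 2365, 2371, 2376 — 8 in total.

8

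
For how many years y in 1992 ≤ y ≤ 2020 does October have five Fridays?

October has 31 days; it has five Fridays when Friday falls among the first (month-length − 28) days — i.e. when October 1 is one of Friday/Thursday/Wednesday.
October 1 by year: 1992:Thu✓ 1993:Fri✓ 1994:Sat 1995:Sun 1996:Tue 1997:Wed✓ 1998:Thu✓ 1999:Fri✓ 2000:Sun 2001:Mon 2002:Tue 2003:Wed✓ 2004:Fri✓ 2005:Sat 2006:Sun 2007:Mon 2008:Wed✓ 2009:Thu✓ 2010:Fri✓ 2011:Sat 2012:Mon 2013:Tue 2014:Wed✓ 2015:Thu✓ 2016:Sat 2017:Sun 2018:Mon 2019:Tue 2020:Thu✓
Years with five Fridays: 1992, 1993, 1997, 1998, 1999, 2003, 2004, 2008, 2009, 2010, 2014, 2015, 2020 → 13.

13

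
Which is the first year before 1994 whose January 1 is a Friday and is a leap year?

Jan 1 advances by 2 weekdays after a leap year and by 1 after a common year.
1994: Jan 1 is Saturday.
1993: Friday
1992: Wednesday (leap)
1991: Tuesday
1990: Monday
1989: Sunday
1988: Friday (leap)
1988 begins on a Friday and is a leap year.

1988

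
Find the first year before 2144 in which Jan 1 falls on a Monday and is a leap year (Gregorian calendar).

2120

Jan 1 advances by 2 weekdays after a leap year and by 1 after a common year.
2144: Jan 1 is Wednesday (leap).
2143: Tuesday
2142: Monday
2141: Sunday
2140: Friday (leap)
2139: Thursday
2138: Wednesday
2137: Tuesday
2136: Sunday (leap)
2135: Saturday
2134: Friday
2133: Thursday
2132: Tuesday (leap)
2131: Monday
2130: Sunday
2129: Saturday
2128: Thursday (leap)
2127: Wednesday
2126: Tuesday
2125: Monday
2124: Saturday (leap)
2123: Friday
2122: Thursday
2121: Wednesday
2120: Monday (leap)
2120 begins on a Monday and is a leap year.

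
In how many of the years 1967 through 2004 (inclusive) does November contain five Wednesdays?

November has 30 days; it has five Wednesdays when Wednesday falls among the first (month-length − 28) days — i.e. when November 1 is one of Wednesday/Tuesday.
November 1 by year: 1967:Wed✓ 1968:Fri 1969:Sat 1970:Sun 1971:Mon 1972:Wed✓ 1973:Thu 1974:Fri 1975:Sat 1976:Mon 1977:Tue✓ 1978:Wed✓ 1979:Thu 1980:Sat 1981:Sun …(8 more)… 1990:Thu 1991:Fri 1992:Sun 1993:Mon 1994:Tue✓ 1995:Wed✓ 1996:Fri 1997:Sat 1998:Sun 1999:Mon 2000:Wed✓ 2001:Thu 2002:Fri 2003:Sat 2004:Mon
Years with five Wednesdays: 1967, 1972, 1977, 1978, 1983, 1988, 1989, 1994, 1995, 2000 → 10.

10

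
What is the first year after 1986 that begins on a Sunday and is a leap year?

2012

Jan 1 advances by 2 weekdays after a leap year and by 1 after a common year.
1986: Jan 1 is Wednesday.
1987: Thursday
1988: Friday (leap)
1989: Sunday
1990: Monday
1991: Tuesday
1992: Wednesday (leap)
1993: Friday
1994: Saturday
1995: Sunday
1996: Monday (leap)
1997: Wednesday
1998: Thursday
1999: Friday
2000: Saturday (leap)
2001: Monday
2002: Tuesday
2003: Wednesday
2004: Thursday (leap)
2005: Saturday
2006: Sunday
2007: Monday
2008: Tuesday (leap)
2009: Thursday
2010: Friday
2011: Saturday
2012: Sunday (leap)
2012 begins on a Sunday and is a leap year.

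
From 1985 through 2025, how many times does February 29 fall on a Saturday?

2

Leap years in 1985–2025: 10 of them.
Feb 29 weekday advances by 5 (mod 7) from one leap year to the next four years later (or differs when a century non-leap intervenes).
Leap-day weekdays: 1988:Mon 1992:Sat✓ 1996:Thu 2000:Tue 2004:Sun 2008:Fri 2012:Wed 2016:Mon 2020:Sat✓ 2024:Thu
Saturday: 1992, 2020 → 2.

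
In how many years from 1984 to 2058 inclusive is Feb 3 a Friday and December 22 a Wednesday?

0

Check each year's weekday for Feb 3 and December 22:
  1984: Fri/Sat  1985: Sun/Sun  1986: Mon/Mon  1987: Tue/Tue  1988: Wed/Thu  1989: Fri/Fri  1990: Sat/Sat  1991: Sun/Sun  1992: Mon/Tue  1993: Wed/Wed  1994: Thu/Thu  1995: Fri/Fri  1996: Sat/Sun  1997: Mon/Mon  …(47 more)…  2045: Fri/Fri  2046: Sat/Sat  2047: Sun/Sun  2048: Mon/Tue  2049: Wed/Wed  2050: Thu/Thu  2051: Fri/Fri  2052: Sat/Sun  2053: Mon/Mon  2054: Tue/Tue  2055: Wed/Wed  2056: Thu/Fri  2057: Sat/Sat  2058: Sun/Sun
Both conditions hold in: no year — 0.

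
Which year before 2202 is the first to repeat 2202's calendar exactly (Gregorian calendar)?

2190

Two years share a calendar iff Jan 1 falls on the same weekday and both are leap or both are common. 2202: Jan 1 is Friday, common year.
2201: Jan 1 Thursday, common
2200: Jan 1 Wednesday, common
2199: Jan 1 Tuesday, common
2198: Jan 1 Monday, common
2197: Jan 1 Sunday, common
2196: Jan 1 Friday, leap
2195: Jan 1 Thursday, common
2194: Jan 1 Wednesday, common
2193: Jan 1 Tuesday, common
2192: Jan 1 Sunday, leap
2191: Jan 1 Saturday, common
2190: Jan 1 Friday, common
2190 matches on both conditions.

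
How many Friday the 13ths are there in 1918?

2

Check the 13th of each month of 1918: Jan 13: Sun, Feb 13: Wed, Mar 13: Wed, Apr 13: Sat, May 13: Mon, Jun 13: Thu, Jul 13: Sat, Aug 13: Tue, Sep 13: Fri, Oct 13: Sun, Nov 13: Wed, Dec 13: Fri.
Friday occurs in September, December — 2 months.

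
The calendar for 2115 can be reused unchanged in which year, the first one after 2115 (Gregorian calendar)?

2126

Two years share a calendar iff Jan 1 falls on the same weekday and both are leap or both are common. 2115: Jan 1 is Tuesday, common year.
2116: Jan 1 Wednesday, leap
2117: Jan 1 Friday, common
2118: Jan 1 Saturday, common
2119: Jan 1 Sunday, common
2120: Jan 1 Monday, leap
2121: Jan 1 Wednesday, common
2122: Jan 1 Thursday, common
2123: Jan 1 Friday, common
2124: Jan 1 Saturday, leap
2125: Jan 1 Monday, common
2126: Jan 1 Tuesday, common
2126 matches on both conditions.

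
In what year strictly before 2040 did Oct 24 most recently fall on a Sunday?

2038

From one year to the next, a fixed date's weekday advances by 1, or by 2 when a Feb 29 lies between the two dates.
2040: October 24 is Wednesday.
2039: Monday (−2)
2038: Sunday (−1)
Oct 24 falls on a Sunday in 2038.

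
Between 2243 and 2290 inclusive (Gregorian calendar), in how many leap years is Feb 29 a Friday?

2

Leap years in 2243–2290: 12 of them.
Feb 29 weekday advances by 5 (mod 7) from one leap year to the next four years later (or differs when a century non-leap intervenes).
Leap-day weekdays: 2244:Thu 2248:Tue 2252:Sun 2256:Fri✓ 2260:Wed 2264:Mon 2268:Sat 2272:Thu 2276:Tue 2280:Sun 2284:Fri✓ 2288:Wed
Friday: 2256, 2284 → 2.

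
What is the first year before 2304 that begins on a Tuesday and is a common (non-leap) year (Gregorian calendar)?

2301

Jan 1 advances by 2 weekdays after a leap year and by 1 after a common year.
2304: Jan 1 is Friday (leap).
2303: Thursday
2302: Wednesday
2301: Tuesday
2301 begins on a Tuesday and is a common year.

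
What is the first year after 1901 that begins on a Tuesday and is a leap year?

1924

Jan 1 advances by 2 weekdays after a leap year and by 1 after a common year.
1901: Jan 1 is Tuesday.
1902: Wednesday
1903: Thursday
1904: Friday (leap)
1905: Sunday
1906: Monday
1907: Tuesday
1908: Wednesday (leap)
1909: Friday
1910: Saturday
1911: Sunday
1912: Monday (leap)
1913: Wednesday
1914: Thursday
1915: Friday
1916: Saturday (leap)
1917: Monday
1918: Tuesday
1919: Wednesday
1920: Thursday (leap)
1921: Saturday
1922: Sunday
1923: Monday
1924: Tuesday (leap)
1924 begins on a Tuesday and is a leap year.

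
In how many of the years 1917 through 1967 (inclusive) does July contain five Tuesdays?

22

July has 31 days; it has five Tuesdays when Tuesday falls among the first (month-length − 28) days — i.e. when July 1 is one of Tuesday/Monday/Sunday.
July 1 by year: 1917:Sun✓ 1918:Mon✓ 1919:Tue✓ 1920:Thu 1921:Fri 1922:Sat 1923:Sun✓ 1924:Tue✓ 1925:Wed 1926:Thu 1927:Fri 1928:Sun✓ 1929:Mon✓ 1930:Tue✓ 1931:Wed …(21 more)… 1953:Wed 1954:Thu 1955:Fri 1956:Sun✓ 1957:Mon✓ 1958:Tue✓ 1959:Wed 1960:Fri 1961:Sat 1962:Sun✓ 1963:Mon✓ 1964:Wed 1965:Thu 1966:Fri 1967:Sat
Years with five Tuesdays: 1917, 1918, 1919, 1923, 1924, 1928, 1929, 1930, 1934, 1935, 1940, 1941, 1945, 1946, 1947, 1951, 1952, 1956, 1957, 1958, 1962, 1963 → 22.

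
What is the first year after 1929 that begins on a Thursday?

1931

Jan 1 advances by 2 weekdays after a leap year and by 1 after a common year.
1929: Jan 1 is Tuesday.
1930: Wednesday
1931: Thursday
1931 begins on a Thursday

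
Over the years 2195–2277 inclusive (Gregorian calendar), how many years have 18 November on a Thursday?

11

Track 18 November's weekday year by year (advancing +1, or +2 across a Feb 29):
  2195: Wed  2196: Fri (+2)  2197: Sat (+1)  2198: Sun (+1)  2199: Mon (+1)
  2200: Tue (+1)  2201: Wed (+1)  2202: Thu (+1) ✓  2203: Fri (+1)  2204: Sun (+2)
  2205: Mon (+1)  2206: Tue (+1)  2207: Wed (+1)  2208: Fri (+2)  … (55 more years) …
  2264: Fri (+2)  2265: Sat (+1)  2266: Sun (+1)  2267: Mon (+1)  2268: Wed (+2)
  2269: Thu (+1) ✓  2270: Fri (+1)  2271: Sat (+1)  2272: Mon (+2)  2273: Tue (+1)
  2274: Wed (+1)  2275: Thu (+1) ✓  2276: Sat (+2)  2277: Sun (+1)
Thursday years: 2202, 2213, 2219, 2224, 2230, 2241, 2247, 2252, 2258, 2269, 2275 — 11 in total.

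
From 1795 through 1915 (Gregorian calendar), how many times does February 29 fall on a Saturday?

5

Leap years in 1795–1915: 28 of them.
Feb 29 weekday advances by 5 (mod 7) from one leap year to the next four years later (or differs when a century non-leap intervenes).
Leap-day weekdays: 1796:Mon 1804:Wed 1808:Mon 1812:Sat✓ 1816:Thu 1820:Tue 1824:Sun 1828:Fri 1832:Wed 1836:Mon 1840:Sat✓ 1844:Thu 1848:Tue 1852:Sun 1856:Fri 1860:Wed 1864:Mon 1868:Sat✓ 1872:Thu 1876:Tue 1880:Sun 1884:Fri 1888:Wed 1892:Mon 1896:Sat✓ 1904:Mon 1908:Sat✓ 1912:Thu
Saturday: 1812, 1840, 1868, 1896, 1908 → 5.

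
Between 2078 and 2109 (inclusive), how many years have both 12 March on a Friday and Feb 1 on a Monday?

Check each year's weekday for 12 March and Feb 1:
  2078: Sat/Tue  2079: Sun/Wed  2080: Tue/Thu  2081: Wed/Sat  2082: Thu/Sun  2083: Fri/Mon ✓  2084: Sun/Tue  2085: Mon/Thu  2086: Tue/Fri  2087: Wed/Sat  2088: Fri/Sun  2089: Sat/Tue  2090: Sun/Wed  2091: Mon/Thu  …(4 more)…  2096: Mon/Wed  2097: Tue/Fri  2098: Wed/Sat  2099: Thu/Sun  2100: Fri/Mon ✓  2101: Sat/Tue  2102: Sun/Wed  2103: Mon/Thu  2104: Wed/Fri  2105: Thu/Sun  2106: Fri/Mon ✓  2107: Sat/Tue  2108: Mon/Wed  2109: Tue/Fri
Both conditions hold in: 2083, 2094, 2100, 2106 — 4.

4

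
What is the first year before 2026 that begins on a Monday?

Jan 1 advances by 2 weekdays after a leap year and by 1 after a common year.
2026: Jan 1 is Thursday.
2025: Wednesday
2024: Monday (leap)
2024 begins on a Monday

2024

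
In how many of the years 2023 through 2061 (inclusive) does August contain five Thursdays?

17

August has 31 days; it has five Thursdays when Thursday falls among the first (month-length − 28) days — i.e. when August 1 is one of Thursday/Wednesday/Tuesday.
August 1 by year: 2023:Tue✓ 2024:Thu✓ 2025:Fri 2026:Sat 2027:Sun 2028:Tue✓ 2029:Wed✓ 2030:Thu✓ 2031:Fri 2032:Sun 2033:Mon 2034:Tue✓ 2035:Wed✓ 2036:Fri 2037:Sat …(9 more)… 2047:Thu✓ 2048:Sat 2049:Sun 2050:Mon 2051:Tue✓ 2052:Thu✓ 2053:Fri 2054:Sat 2055:Sun 2056:Tue✓ 2057:Wed✓ 2058:Thu✓ 2059:Fri 2060:Sun 2061:Mon
Years with five Thursdays: 2023, 2024, 2028, 2029, 2030, 2034, 2035, 2040, 2041, 2045, 2046, 2047, 2051, 2052, 2056, 2057, 2058 → 17.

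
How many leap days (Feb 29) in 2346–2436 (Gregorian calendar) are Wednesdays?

3

Leap years in 2346–2436: 23 of them.
Feb 29 weekday advances by 5 (mod 7) from one leap year to the next four years later (or differs when a century non-leap intervenes).
Leap-day weekdays: 2348:Sun 2352:Fri 2356:Wed✓ 2360:Mon 2364:Sat 2368:Thu 2372:Tue 2376:Sun 2380:Fri 2384:Wed✓ 2388:Mon 2392:Sat 2396:Thu 2400:Tue 2404:Sun 2408:Fri 2412:Wed✓ 2416:Mon 2420:Sat 2424:Thu 2428:Tue 2432:Sun 2436:Fri
Wednesday: 2356, 2384, 2412 → 3.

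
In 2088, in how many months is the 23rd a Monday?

Check the 23rd of each month of 2088: Jan 23: Fri, Feb 23: Mon, Mar 23: Tue, Apr 23: Fri, May 23: Sun, Jun 23: Wed, Jul 23: Fri, Aug 23: Mon, Sep 23: Thu, Oct 23: Sat, Nov 23: Tue, Dec 23: Thu.
Monday occurs in February, August — 2 months.

2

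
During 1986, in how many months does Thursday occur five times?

A month of length L has five Thursdays iff its first Thursday is on day ≤ L−28 (so day 1–3 in a 31-day month, 1–2 in a 30-day month, day 1 in a leap February).
Checking each month of 1986: Jan starts Wed (31d) ✓; Feb starts Sat (28d); Mar starts Sat (31d); Apr starts Tue (30d); May starts Thu (31d) ✓; Jun starts Sun (30d); Jul starts Tue (31d) ✓; Aug starts Fri (31d); Sep starts Mon (30d); Oct starts Wed (31d) ✓; Nov starts Sat (30d); Dec starts Mon (31d).
Five-Thursday months: January, May, July, October → 4.

4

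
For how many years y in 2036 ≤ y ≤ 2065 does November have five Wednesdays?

November has 30 days; it has five Wednesdays when Wednesday falls among the first (month-length − 28) days — i.e. when November 1 is one of Wednesday/Tuesday.
November 1 by year: 2036:Sat 2037:Sun 2038:Mon 2039:Tue✓ 2040:Thu 2041:Fri 2042:Sat 2043:Sun 2044:Tue✓ 2045:Wed✓ 2046:Thu 2047:Fri 2048:Sun 2049:Mon 2050:Tue✓ 2051:Wed✓ 2052:Fri 2053:Sat 2054:Sun 2055:Mon 2056:Wed✓ 2057:Thu 2058:Fri 2059:Sat 2060:Mon 2061:Tue✓ 2062:Wed✓ 2063:Thu 2064:Sat 2065:Sun
Years with five Wednesdays: 2039, 2044, 2045, 2050, 2051, 2056, 2061, 2062 → 8.

8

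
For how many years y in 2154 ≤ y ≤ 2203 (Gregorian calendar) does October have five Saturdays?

October has 31 days; it has five Saturdays when Saturday falls among the first (month-length − 28) days — i.e. when October 1 is one of Saturday/Friday/Thursday.
October 1 by year: 2154:Tue 2155:Wed 2156:Fri✓ 2157:Sat✓ 2158:Sun 2159:Mon 2160:Wed 2161:Thu✓ 2162:Fri✓ 2163:Sat✓ 2164:Mon 2165:Tue 2166:Wed 2167:Thu✓ 2168:Sat✓ …(20 more)… 2189:Thu✓ 2190:Fri✓ 2191:Sat✓ 2192:Mon 2193:Tue 2194:Wed 2195:Thu✓ 2196:Sat✓ 2197:Sun 2198:Mon 2199:Tue 2200:Wed 2201:Thu✓ 2202:Fri✓ 2203:Sat✓
Years with five Saturdays: 2156, 2157, 2161, 2162, 2163, 2167, 2168, 2172, 2173, 2174, 2178, 2179, 2184, 2185, 2189, 2190, 2191, 2195, 2196, 2201, 2202, 2203 → 22.

22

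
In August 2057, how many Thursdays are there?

5

August 2057 has 31 days and begins on Wednesday.
The first Thursday is August 2.
Thursdays fall on 2, 9, 16, 23, 30 — that's 5.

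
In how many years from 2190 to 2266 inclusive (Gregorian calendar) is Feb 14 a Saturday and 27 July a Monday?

Check each year's weekday for Feb 14 and 27 July:
  2190: Sun/Tue  2191: Mon/Wed  2192: Tue/Fri  2193: Thu/Sat  2194: Fri/Sun  2195: Sat/Mon ✓  2196: Sun/Wed  2197: Tue/Thu  2198: Wed/Fri  2199: Thu/Sat  2200: Fri/Sun  2201: Sat/Mon ✓  2202: Sun/Tue  2203: Mon/Wed  …(49 more)…  2253: Mon/Wed  2254: Tue/Thu  2255: Wed/Fri  2256: Thu/Sun  2257: Sat/Mon ✓  2258: Sun/Tue  2259: Mon/Wed  2260: Tue/Fri  2261: Thu/Sat  2262: Fri/Sun  2263: Sat/Mon ✓  2264: Sun/Wed  2265: Tue/Thu  2266: Wed/Fri
Both conditions hold in: 2195, 2201, 2207, 2218, 2229, 2235, 2246, 2257, 2263 — 9.

9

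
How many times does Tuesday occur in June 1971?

June 1971 has 30 days and begins on Tuesday.
The first Tuesday is June 1.
Tuesdays fall on 1, 8, 15, 22, 29 — that's 5.

5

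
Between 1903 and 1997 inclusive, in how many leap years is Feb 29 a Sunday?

Leap years in 1903–1997: 24 of them.
Feb 29 weekday advances by 5 (mod 7) from one leap year to the next four years later (or differs when a century non-leap intervenes).
Leap-day weekdays: 1904:Mon 1908:Sat 1912:Thu 1916:Tue 1920:Sun✓ 1924:Fri 1928:Wed 1932:Mon 1936:Sat 1940:Thu 1944:Tue 1948:Sun✓ 1952:Fri 1956:Wed 1960:Mon 1964:Sat 1968:Thu 1972:Tue 1976:Sun✓ 1980:Fri 1984:Wed 1988:Mon 1992:Sat 1996:Thu
Sunday: 1920, 1948, 1976 → 3.

3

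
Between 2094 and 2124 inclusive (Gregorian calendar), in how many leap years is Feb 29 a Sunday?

Leap years in 2094–2124: 7 of them.
Feb 29 weekday advances by 5 (mod 7) from one leap year to the next four years later (or differs when a century non-leap intervenes).
Leap-day weekdays: 2096:Wed 2104:Fri 2108:Wed 2112:Mon 2116:Sat 2120:Thu 2124:Tue
Sunday: none → 0.

0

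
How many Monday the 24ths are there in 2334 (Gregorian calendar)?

2

Check the 24th of each month of 2334: Jan 24: Wed, Feb 24: Sat, Mar 24: Sat, Apr 24: Tue, May 24: Thu, Jun 24: Sun, Jul 24: Tue, Aug 24: Fri, Sep 24: Mon, Oct 24: Wed, Nov 24: Sat, Dec 24: Mon.
Monday occurs in September, December — 2 months.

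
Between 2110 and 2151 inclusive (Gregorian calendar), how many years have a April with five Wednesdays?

13

April has 30 days; it has five Wednesdays when Wednesday falls among the first (month-length − 28) days — i.e. when April 1 is one of Wednesday/Tuesday.
April 1 by year: 2110:Tue✓ 2111:Wed✓ 2112:Fri 2113:Sat 2114:Sun 2115:Mon 2116:Wed✓ 2117:Thu 2118:Fri 2119:Sat 2120:Mon 2121:Tue✓ 2122:Wed✓ 2123:Thu 2124:Sat …(12 more)… 2137:Mon 2138:Tue✓ 2139:Wed✓ 2140:Fri 2141:Sat 2142:Sun 2143:Mon 2144:Wed✓ 2145:Thu 2146:Fri 2147:Sat 2148:Mon 2149:Tue✓ 2150:Wed✓ 2151:Thu
Years with five Wednesdays: 2110, 2111, 2116, 2121, 2122, 2127, 2132, 2133, 2138, 2139, 2144, 2149, 2150 → 13.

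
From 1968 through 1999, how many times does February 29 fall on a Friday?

1

Leap years in 1968–1999: 8 of them.
Feb 29 weekday advances by 5 (mod 7) from one leap year to the next four years later (or differs when a century non-leap intervenes).
Leap-day weekdays: 1968:Thu 1972:Tue 1976:Sun 1980:Fri✓ 1984:Wed 1988:Mon 1992:Sat 1996:Thu
Friday: 1980 → 1.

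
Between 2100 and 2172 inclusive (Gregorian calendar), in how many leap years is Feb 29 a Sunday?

2

Leap years in 2100–2172: 18 of them.
Feb 29 weekday advances by 5 (mod 7) from one leap year to the next four years later (or differs when a century non-leap intervenes).
Leap-day weekdays: 2104:Fri 2108:Wed 2112:Mon 2116:Sat 2120:Thu 2124:Tue 2128:Sun✓ 2132:Fri 2136:Wed 2140:Mon 2144:Sat 2148:Thu 2152:Tue 2156:Sun✓ 2160:Fri 2164:Wed 2168:Mon 2172:Sat
Sunday: 2128, 2156 → 2.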